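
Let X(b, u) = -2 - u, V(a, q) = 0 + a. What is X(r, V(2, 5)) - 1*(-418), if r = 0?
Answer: 414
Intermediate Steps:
V(a, q) = a
X(r, V(2, 5)) - 1*(-418) = (-2 - 1*2) - 1*(-418) = (-2 - 2) + 418 = -4 + 418 = 414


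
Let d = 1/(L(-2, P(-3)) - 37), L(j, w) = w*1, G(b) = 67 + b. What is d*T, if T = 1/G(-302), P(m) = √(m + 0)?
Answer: 37/322420 + I*√3/322420 ≈ 0.00011476 + 5.372e-6*I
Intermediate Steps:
P(m) = √m
L(j, w) = w
d = 1/(-37 + I*√3) (d = 1/(√(-3) - 37) = 1/(I*√3 - 37) = 1/(-37 + I*√3) ≈ -0.026968 - 0.0012624*I)
T = -1/235 (T = 1/(67 - 302) = 1/(-235) = -1/235 ≈ -0.0042553)
d*T = (-37/1372 - I*√3/1372)*(-1/235) = 37/322420 + I*√3/322420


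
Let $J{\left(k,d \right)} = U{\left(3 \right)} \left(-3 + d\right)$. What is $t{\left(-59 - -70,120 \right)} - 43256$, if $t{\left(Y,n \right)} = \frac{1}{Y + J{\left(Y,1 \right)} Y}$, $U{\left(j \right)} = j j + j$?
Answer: $- \frac{10943769}{253} \approx -43256.0$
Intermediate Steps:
$U{\left(j \right)} = j + j^{2}$ ($U{\left(j \right)} = j^{2} + j = j + j^{2}$)
$J{\left(k,d \right)} = -36 + 12 d$ ($J{\left(k,d \right)} = 3 \left(1 + 3\right) \left(-3 + d\right) = 3 \cdot 4 \left(-3 + d\right) = 12 \left(-3 + d\right) = -36 + 12 d$)
$t{\left(Y,n \right)} = - \frac{1}{23 Y}$ ($t{\left(Y,n \right)} = \frac{1}{Y + \left(-36 + 12 \cdot 1\right) Y} = \frac{1}{Y + \left(-36 + 12\right) Y} = \frac{1}{Y - 24 Y} = \frac{1}{\left(-23\right) Y} = - \frac{1}{23 Y}$)
$t{\left(-59 - -70,120 \right)} - 43256 = - \frac{1}{23 \left(-59 - -70\right)} - 43256 = - \frac{1}{23 \left(-59 + 70\right)} - 43256 = - \frac{1}{23 \cdot 11} - 43256 = \left(- \frac{1}{23}\right) \frac{1}{11} - 43256 = - \frac{1}{253} - 43256 = - \frac{10943769}{253}$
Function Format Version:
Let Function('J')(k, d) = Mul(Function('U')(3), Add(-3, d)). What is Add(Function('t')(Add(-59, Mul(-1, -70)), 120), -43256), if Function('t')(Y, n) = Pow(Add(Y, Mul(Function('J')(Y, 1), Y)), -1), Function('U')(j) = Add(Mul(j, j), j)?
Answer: Rational(-10943769, 253) ≈ -43256.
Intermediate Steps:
Function('U')(j) = Add(j, Pow(j, 2)) (Function('U')(j) = Add(Pow(j, 2), j) = Add(j, Pow(j, 2)))
Function('J')(k, d) = Add(-36, Mul(12, d)) (Function('J')(k, d) = Mul(Mul(3, Add(1, 3)), Add(-3, d)) = Mul(Mul(3, 4), Add(-3, d)) = Mul(12, Add(-3, d)) = Add(-36, Mul(12, d)))
Function('t')(Y, n) = Mul(Rational(-1, 23), Pow(Y, -1)) (Function('t')(Y, n) = Pow(Add(Y, Mul(Add(-36, Mul(12, 1)), Y)), -1) = Pow(Add(Y, Mul(Add(-36, 12), Y)), -1) = Pow(Add(Y, Mul(-24, Y)), -1) = Pow(Mul(-23, Y), -1) = Mul(Rational(-1, 23), Pow(Y, -1)))
Add(Function('t')(Add(-59, Mul(-1, -70)), 120), -43256) = Add(Mul(Rational(-1, 23), Pow(Add(-59, Mul(-1, -70)), -1)), -43256) = Add(Mul(Rational(-1, 23), Pow(Add(-59, 70), -1)), -43256) = Add(Mul(Rational(-1, 23), Pow(11, -1)), -43256) = Add(Mul(Rational(-1, 23), Rational(1, 11)), -43256) = Add(Rational(-1, 253), -43256) = Rational(-10943769, 253)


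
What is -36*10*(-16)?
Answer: 5760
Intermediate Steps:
-36*10*(-16) = -360*(-16) = 5760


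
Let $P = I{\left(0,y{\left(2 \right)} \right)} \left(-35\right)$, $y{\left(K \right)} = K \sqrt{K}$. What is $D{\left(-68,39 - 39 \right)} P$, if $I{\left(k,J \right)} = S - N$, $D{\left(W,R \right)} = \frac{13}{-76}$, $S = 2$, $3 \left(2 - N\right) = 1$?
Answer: $\frac{455}{228} \approx 1.9956$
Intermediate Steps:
$N = \frac{5}{3}$ ($N = 2 - \frac{1}{3} = \frac{5}{3} \approx 1.6667$)
$D{\left(W,R \right)} = - \frac{13}{76}$ ($D{\left(W,R \right)} = 13 \left(- \frac{1}{76}\right) = - \frac{13}{76}$)
$y{\left(K \right)} = K^{\frac{3}{2}}$
$I{\left(k,J \right)} = \frac{1}{3}$ ($I{\left(k,J \right)} = 2 - \frac{5}{3} = \frac{1}{3}$)
$P = - \frac{35}{3}$ ($P = \frac{1}{3} \left(-35\right) = - \frac{35}{3} \approx -11.667$)
$D{\left(-68,39 - 39 \right)} P = \left(- \frac{13}{76}\right) \left(- \frac{35}{3}\right) = \frac{455}{228}$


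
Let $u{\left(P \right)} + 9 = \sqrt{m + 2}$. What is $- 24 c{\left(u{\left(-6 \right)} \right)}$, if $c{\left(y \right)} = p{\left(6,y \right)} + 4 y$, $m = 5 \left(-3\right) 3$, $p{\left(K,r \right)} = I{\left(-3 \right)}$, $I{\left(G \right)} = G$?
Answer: $936 - 96 i \sqrt{43} \approx 936.0 - 629.51 i$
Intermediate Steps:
$p{\left(K,r \right)} = -3$
$m = -45$ ($m = \left(-15\right) 3 = -45$)
$u{\left(P \right)} = -9 + i \sqrt{43}$ ($u{\left(P \right)} = -9 + \sqrt{-45 + 2} = -9 + \sqrt{-43} = -9 + i \sqrt{43}$)
$c{\left(y \right)} = -3 + 4 y$
$- 24 c{\left(u{\left(-6 \right)} \right)} = - 24 \left(-3 + 4 \left(-9 + i \sqrt{43}\right)\right) = - 24 \left(-3 - \left(36 - 4 i \sqrt{43}\right)\right) = - 24 \left(-39 + 4 i \sqrt{43}\right) = 936 - 96 i \sqrt{43}$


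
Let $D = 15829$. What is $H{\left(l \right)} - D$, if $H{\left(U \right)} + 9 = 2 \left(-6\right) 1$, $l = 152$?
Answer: $-15850$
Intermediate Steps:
$H{\left(U \right)} = -21$ ($H{\left(U \right)} = -9 + 2 \left(-6\right) 1 = -9 - 12 = -21$)
$H{\left(l \right)} - D = -21 - 15829 = -15850$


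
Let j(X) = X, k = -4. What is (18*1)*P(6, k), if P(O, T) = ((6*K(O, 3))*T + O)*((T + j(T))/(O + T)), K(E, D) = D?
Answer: 4752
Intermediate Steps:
P(O, T) = 2*T*(O + 18*T)/(O + T) (P(O, T) = ((6*3)*T + O)*((T + T)/(O + T)) = (18*T + O)*((2*T)/(O + T)) = (O + 18*T)*(2*T/(O + T)) = 2*T*(O + 18*T)/(O + T))
(18*1)*P(6, k) = (18*1)*(2*(-4)*(6 + 18*(-4))/(6 - 4)) = 18*(2*(-4)*(6 - 72)/2) = 18*(2*(-4)*(½)*(-66)) = 18*264 = 4752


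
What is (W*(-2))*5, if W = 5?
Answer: -50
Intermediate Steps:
(W*(-2))*5 = (5*(-2))*5 = -10*5 = -50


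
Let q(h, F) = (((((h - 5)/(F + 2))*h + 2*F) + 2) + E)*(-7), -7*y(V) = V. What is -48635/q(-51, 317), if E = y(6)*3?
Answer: 15514565/1434438 ≈ 10.816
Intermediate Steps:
y(V) = -V/7
E = -18/7 (E = -1/7*6*3 = -6/7*3 = -18/7 ≈ -2.5714)
q(h, F) = 4 - 14*F - 7*h*(-5 + h)/(2 + F) (q(h, F) = (((((h - 5)/(F + 2))*h + 2*F) + 2) - 18/7)*(-7) = (((((-5 + h)/(2 + F))*h + 2*F) + 2) - 18/7)*(-7) = (((h*(-5 + h)/(2 + F) + 2*F) + 2) - 18/7)*(-7) = (((2*F + h*(-5 + h)/(2 + F)) + 2) - 18/7)*(-7) = ((2 + 2*F + h*(-5 + h)/(2 + F)) - 18/7)*(-7) = (-4/7 + 2*F + h*(-5 + h)/(2 + F))*(-7) = 4 - 14*F - 7*h*(-5 + h)/(2 + F))
-48635/q(-51, 317) = -48635*(2 + 317)/(8 - 24*317 - 14*317**2 - 7*(-51)**2 + 35*(-51)) = -48635*319/(8 - 7608 - 14*100489 - 7*2601 - 1785) = -48635*319/(8 - 7608 - 1406846 - 18207 - 1785) = -48635/((1/319)*(-1434438)) = -48635/(-1434438/319) = -48635*(-319/1434438) = 15514565/1434438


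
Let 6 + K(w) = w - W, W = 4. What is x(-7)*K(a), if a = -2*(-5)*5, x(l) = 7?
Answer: 280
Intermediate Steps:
a = 50 (a = 10*5 = 50)
K(w) = -10 + w (K(w) = -6 + (w - 1*4) = -6 + (w - 4) = -6 + (-4 + w) = -10 + w)
x(-7)*K(a) = 7*(-10 + 50) = 7*40 = 280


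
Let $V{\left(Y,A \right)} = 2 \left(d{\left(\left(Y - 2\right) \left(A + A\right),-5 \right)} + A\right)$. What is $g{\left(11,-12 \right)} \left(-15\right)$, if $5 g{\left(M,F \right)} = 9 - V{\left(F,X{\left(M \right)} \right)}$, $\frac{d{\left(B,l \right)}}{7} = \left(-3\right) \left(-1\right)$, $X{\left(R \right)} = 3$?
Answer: $117$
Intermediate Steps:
$d{\left(B,l \right)} = 21$ ($d{\left(B,l \right)} = 7 \left(\left(-3\right) \left(-1\right)\right) = 7 \cdot 3 = 21$)
$V{\left(Y,A \right)} = 42 + 2 A$ ($V{\left(Y,A \right)} = 2 \left(21 + A\right) = 42 + 2 A$)
$g{\left(M,F \right)} = - \frac{39}{5}$ ($g{\left(M,F \right)} = \frac{9 - \left(42 + 2 \cdot 3\right)}{5} = \frac{9 - \left(42 + 6\right)}{5} = \frac{9 - 48}{5} = \frac{1}{5} \left(-39\right) = - \frac{39}{5}$)
$g{\left(11,-12 \right)} \left(-15\right) = \left(- \frac{39}{5}\right) \left(-15\right) = 117$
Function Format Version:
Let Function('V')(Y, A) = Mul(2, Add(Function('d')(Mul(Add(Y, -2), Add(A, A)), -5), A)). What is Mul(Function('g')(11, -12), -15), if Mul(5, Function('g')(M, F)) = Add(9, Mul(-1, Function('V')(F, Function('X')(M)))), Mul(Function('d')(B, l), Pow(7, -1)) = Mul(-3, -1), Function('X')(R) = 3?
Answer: 117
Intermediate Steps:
Function('d')(B, l) = 21 (Function('d')(B, l) = Mul(7, Mul(-3, -1)) = Mul(7, 3) = 21)
Function('V')(Y, A) = Add(42, Mul(2, A)) (Function('V')(Y, A) = Mul(2, Add(21, A)) = Add(42, Mul(2, A)))
Function('g')(M, F) = Rational(-39, 5) (Function('g')(M, F) = Mul(Rational(1, 5), Add(9, Mul(-1, Add(42, Mul(2, 3))))) = Mul(Rational(1, 5), Add(9, Mul(-1, Add(42, 6)))) = Mul(Rational(1, 5), Add(9, Mul(-1, 48))) = Mul(Rational(1, 5), Add(9, -48)) = Mul(Rational(1, 5), -39) = Rational(-39, 5))
Mul(Function('g')(11, -12), -15) = Mul(Rational(-39, 5), -15) = 117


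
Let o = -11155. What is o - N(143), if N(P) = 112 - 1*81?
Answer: -11186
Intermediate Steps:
N(P) = 31 (N(P) = 112 - 81 = 31)
o - N(143) = -11155 - 1*31 = -11155 - 31 = -11186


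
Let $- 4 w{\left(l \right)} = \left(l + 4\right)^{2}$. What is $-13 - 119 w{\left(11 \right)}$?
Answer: $\frac{26723}{4} \approx 6680.8$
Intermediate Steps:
$w{\left(l \right)} = - \frac{\left(4 + l\right)^{2}}{4}$ ($w{\left(l \right)} = - \frac{\left(l + 4\right)^{2}}{4} = - \frac{\left(4 + l\right)^{2}}{4}$)
$-13 - 119 w{\left(11 \right)} = -13 - 119 \left(- \frac{\left(4 + 11\right)^{2}}{4}\right) = -13 - 119 \left(- \frac{15^{2}}{4}\right) = -13 - 119 \left(\left(- \frac{1}{4}\right) 225\right) = -13 - - \frac{26775}{4} = -13 + \frac{26775}{4} = \frac{26723}{4}$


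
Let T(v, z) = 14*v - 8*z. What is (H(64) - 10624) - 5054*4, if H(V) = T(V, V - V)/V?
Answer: -30826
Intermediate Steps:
T(v, z) = -8*z + 14*v
H(V) = 14 (H(V) = (-8*(V - V) + 14*V)/V = (-8*0 + 14*V)/V = (0 + 14*V)/V = (14*V)/V = 14)
(H(64) - 10624) - 5054*4 = (14 - 10624) - 5054*4 = -10610 - 20216 = -30826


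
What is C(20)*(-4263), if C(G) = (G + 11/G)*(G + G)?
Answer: -3504186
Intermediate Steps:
C(G) = 2*G*(G + 11/G) (C(G) = (G + 11/G)*(2*G) = 2*G*(G + 11/G))
C(20)*(-4263) = (22 + 2*20²)*(-4263) = (22 + 2*400)*(-4263) = (22 + 800)*(-4263) = 822*(-4263) = -3504186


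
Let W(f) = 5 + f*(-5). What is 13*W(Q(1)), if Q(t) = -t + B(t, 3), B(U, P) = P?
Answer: -65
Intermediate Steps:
Q(t) = 3 - t (Q(t) = -t + 3 = 3 - t)
W(f) = 5 - 5*f
13*W(Q(1)) = 13*(5 - 5*(3 - 1*1)) = 13*(5 - 5*(3 - 1)) = 13*(5 - 5*2) = 13*(5 - 10) = 13*(-5) = -65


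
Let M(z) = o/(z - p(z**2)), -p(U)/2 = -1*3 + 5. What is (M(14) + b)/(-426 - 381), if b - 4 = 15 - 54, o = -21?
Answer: 217/4842 ≈ 0.044816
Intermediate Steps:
p(U) = -4 (p(U) = -2*(-1*3 + 5) = -2*(-3 + 5) = -2*2 = -4)
b = -35 (b = 4 + (15 - 54) = 4 - 39 = -35)
M(z) = -21/(4 + z) (M(z) = -21/(z - 1*(-4)) = -21/(z + 4) = -21/(4 + z))
(M(14) + b)/(-426 - 381) = (-21/(4 + 14) - 35)/(-426 - 381) = (-21/18 - 35)/(-807) = (-21*1/18 - 35)*(-1/807) = (-7/6 - 35)*(-1/807) = -217/6*(-1/807) = 217/4842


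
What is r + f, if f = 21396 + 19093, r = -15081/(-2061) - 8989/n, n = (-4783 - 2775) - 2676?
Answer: 284725982423/7030758 ≈ 40497.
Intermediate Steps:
n = -10234 (n = -7558 - 2676 = -10234)
r = 57621761/7030758 (r = -15081/(-2061) - 8989/(-10234) = -15081*(-1/2061) - 8989*(-1/10234) = 5027/687 + 8989/10234 = 57621761/7030758 ≈ 8.1957)
f = 40489
r + f = 57621761/7030758 + 40489 = 284725982423/7030758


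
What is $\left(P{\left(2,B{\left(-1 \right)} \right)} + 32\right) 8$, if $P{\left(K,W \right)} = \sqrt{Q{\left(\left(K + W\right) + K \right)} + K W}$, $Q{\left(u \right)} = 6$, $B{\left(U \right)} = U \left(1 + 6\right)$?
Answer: $256 + 16 i \sqrt{2} \approx 256.0 + 22.627 i$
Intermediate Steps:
$B{\left(U \right)} = 7 U$ ($B{\left(U \right)} = U 7 = 7 U$)
$P{\left(K,W \right)} = \sqrt{6 + K W}$
$\left(P{\left(2,B{\left(-1 \right)} \right)} + 32\right) 8 = \left(\sqrt{6 + 2 \cdot 7 \left(-1\right)} + 32\right) 8 = \left(\sqrt{6 + 2 \left(-7\right)} + 32\right) 8 = \left(\sqrt{6 - 14} + 32\right) 8 = \left(\sqrt{-8} + 32\right) 8 = \left(2 i \sqrt{2} + 32\right) 8 = \left(32 + 2 i \sqrt{2}\right) 8 = 256 + 16 i \sqrt{2}$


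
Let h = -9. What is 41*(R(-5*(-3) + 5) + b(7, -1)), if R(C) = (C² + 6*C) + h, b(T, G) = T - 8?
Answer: 20910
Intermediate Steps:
b(T, G) = -8 + T
R(C) = -9 + C² + 6*C (R(C) = (C² + 6*C) - 9 = -9 + C² + 6*C)
41*(R(-5*(-3) + 5) + b(7, -1)) = 41*((-9 + (-5*(-3) + 5)² + 6*(-5*(-3) + 5)) + (-8 + 7)) = 41*((-9 + (15 + 5)² + 6*(15 + 5)) - 1) = 41*((-9 + 20² + 6*20) - 1) = 41*((-9 + 400 + 120) - 1) = 41*(511 - 1) = 41*510 = 20910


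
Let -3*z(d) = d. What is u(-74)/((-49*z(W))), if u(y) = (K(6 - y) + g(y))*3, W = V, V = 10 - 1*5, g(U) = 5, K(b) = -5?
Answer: 0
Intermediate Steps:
V = 5 (V = 10 - 5 = 5)
W = 5
u(y) = 0 (u(y) = (-5 + 5)*3 = 0*3 = 0)
z(d) = -d/3
u(-74)/((-49*z(W))) = 0/((-(-49)*5/3)) = 0/((-49*(-5/3))) = 0/(245/3) = 0*(3/245) = 0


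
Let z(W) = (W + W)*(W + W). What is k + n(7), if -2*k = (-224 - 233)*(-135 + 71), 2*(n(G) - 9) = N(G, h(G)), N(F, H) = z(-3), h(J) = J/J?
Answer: -14597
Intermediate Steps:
h(J) = 1
z(W) = 4*W² (z(W) = (2*W)*(2*W) = 4*W²)
N(F, H) = 36 (N(F, H) = 4*(-3)² = 4*9 = 36)
n(G) = 27 (n(G) = 9 + (½)*36 = 9 + 18 = 27)
k = -14624 (k = -(-224 - 233)*(-135 + 71)/2 = -(-457)*(-64)/2 = -½*29248 = -14624)
k + n(7) = -14624 + 27 = -14597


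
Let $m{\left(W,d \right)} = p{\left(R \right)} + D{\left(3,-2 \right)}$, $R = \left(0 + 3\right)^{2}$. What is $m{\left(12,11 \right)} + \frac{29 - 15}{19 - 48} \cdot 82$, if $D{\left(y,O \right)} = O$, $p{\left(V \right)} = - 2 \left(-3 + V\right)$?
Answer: $- \frac{1554}{29} \approx -53.586$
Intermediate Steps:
$R = 9$ ($R = 3^{2} = 9$)
$p{\left(V \right)} = 6 - 2 V$
$m{\left(W,d \right)} = -14$ ($m{\left(W,d \right)} = \left(6 - 18\right) - 2 = -12 - 2 = -14$)
$m{\left(12,11 \right)} + \frac{29 - 15}{19 - 48} \cdot 82 = -14 + \frac{29 - 15}{19 - 48} \cdot 82 = -14 + \frac{14}{-29} \cdot 82 = -14 + 14 \left(- \frac{1}{29}\right) 82 = -14 - \frac{1148}{29} = - \frac{1554}{29}$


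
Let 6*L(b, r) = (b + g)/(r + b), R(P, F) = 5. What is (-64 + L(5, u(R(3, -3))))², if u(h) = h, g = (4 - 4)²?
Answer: 588289/144 ≈ 4085.3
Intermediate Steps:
g = 0 (g = 0² = 0)
L(b, r) = b/(6*(b + r)) (L(b, r) = ((b + 0)/(r + b))/6 = (b/(b + r))/6 = b/(6*(b + r)))
(-64 + L(5, u(R(3, -3))))² = (-64 + (⅙)*5/(5 + 5))² = (-64 + (⅙)*5/10)² = (-64 + (⅙)*5*(⅒))² = (-64 + 1/12)² = (-767/12)² = 588289/144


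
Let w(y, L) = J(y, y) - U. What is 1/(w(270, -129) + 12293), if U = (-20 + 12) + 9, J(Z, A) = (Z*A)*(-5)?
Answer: -1/352208 ≈ -2.8392e-6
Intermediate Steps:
J(Z, A) = -5*A*Z (J(Z, A) = (A*Z)*(-5) = -5*A*Z)
U = 1 (U = -8 + 9 = 1)
w(y, L) = -1 - 5*y**2 (w(y, L) = -5*y*y - 1*1 = -5*y**2 - 1 = -1 - 5*y**2)
1/(w(270, -129) + 12293) = 1/((-1 - 5*270**2) + 12293) = 1/((-1 - 5*72900) + 12293) = 1/((-1 - 364500) + 12293) = 1/(-364501 + 12293) = 1/(-352208) = -1/352208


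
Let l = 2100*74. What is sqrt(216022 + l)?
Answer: sqrt(371422) ≈ 609.44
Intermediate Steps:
l = 155400
sqrt(216022 + l) = sqrt(216022 + 155400) = sqrt(371422)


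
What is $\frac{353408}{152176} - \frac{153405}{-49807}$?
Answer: $\frac{2559171971}{473714377} \approx 5.4024$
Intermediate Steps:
$\frac{353408}{152176} - \frac{153405}{-49807} = 353408 \cdot \frac{1}{152176} - - \frac{153405}{49807} = \frac{22088}{9511} + \frac{153405}{49807} = \frac{2559171971}{473714377}$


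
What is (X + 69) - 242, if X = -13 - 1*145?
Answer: -331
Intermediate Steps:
X = -158 (X = -13 - 145 = -158)
(X + 69) - 242 = (-158 + 69) - 242 = -89 - 242 = -331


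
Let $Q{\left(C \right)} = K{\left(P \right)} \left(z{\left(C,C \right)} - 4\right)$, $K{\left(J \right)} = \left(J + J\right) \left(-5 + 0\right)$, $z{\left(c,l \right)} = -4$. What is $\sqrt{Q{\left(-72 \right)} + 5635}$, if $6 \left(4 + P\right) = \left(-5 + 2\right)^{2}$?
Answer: $\sqrt{5435} \approx 73.722$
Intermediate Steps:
$P = - \frac{5}{2}$ ($P = -4 + \frac{\left(-5 + 2\right)^{2}}{6} = -4 + \frac{\left(-3\right)^{2}}{6} = -4 + \frac{1}{6} \cdot 9 = -4 + \frac{3}{2} = - \frac{5}{2} \approx -2.5$)
$K{\left(J \right)} = - 10 J$ ($K{\left(J \right)} = 2 J \left(-5\right) = - 10 J$)
$Q{\left(C \right)} = -200$ ($Q{\left(C \right)} = \left(-10\right) \left(- \frac{5}{2}\right) \left(-4 - 4\right) = 25 \left(-8\right) = -200$)
$\sqrt{Q{\left(-72 \right)} + 5635} = \sqrt{-200 + 5635} = \sqrt{5435}$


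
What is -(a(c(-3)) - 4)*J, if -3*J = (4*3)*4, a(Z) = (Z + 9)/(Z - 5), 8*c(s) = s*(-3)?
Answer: -3280/31 ≈ -105.81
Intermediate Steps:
c(s) = -3*s/8 (c(s) = (s*(-3))/8 = (-3*s)/8 = -3*s/8)
a(Z) = (9 + Z)/(-5 + Z)
J = -16 (J = -4*3*4/3 = -4*4 = -⅓*48 = -16)
-(a(c(-3)) - 4)*J = -((9 - 3/8*(-3))/(-5 - 3/8*(-3)) - 4)*(-16) = -((9 + 9/8)/(-5 + 9/8) - 4)*(-16) = -((81/8)/(-31/8) - 4)*(-16) = -(-8/31*81/8 - 4)*(-16) = -(-81/31 - 4)*(-16) = -(-205)*(-16)/31 = -1*3280/31 = -3280/31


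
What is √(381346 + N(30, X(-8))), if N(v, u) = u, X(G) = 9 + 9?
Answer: 2*√95341 ≈ 617.55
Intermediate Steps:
X(G) = 18
√(381346 + N(30, X(-8))) = √(381346 + 18) = √381364 = 2*√95341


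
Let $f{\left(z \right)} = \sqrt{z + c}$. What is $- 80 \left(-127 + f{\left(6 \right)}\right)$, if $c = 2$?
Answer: $10160 - 160 \sqrt{2} \approx 9933.7$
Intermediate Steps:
$f{\left(z \right)} = \sqrt{2 + z}$ ($f{\left(z \right)} = \sqrt{z + 2} = \sqrt{2 + z}$)
$- 80 \left(-127 + f{\left(6 \right)}\right) = - 80 \left(-127 + \sqrt{2 + 6}\right) = - 80 \left(-127 + \sqrt{8}\right) = - 80 \left(-127 + 2 \sqrt{2}\right) = 10160 - 160 \sqrt{2}$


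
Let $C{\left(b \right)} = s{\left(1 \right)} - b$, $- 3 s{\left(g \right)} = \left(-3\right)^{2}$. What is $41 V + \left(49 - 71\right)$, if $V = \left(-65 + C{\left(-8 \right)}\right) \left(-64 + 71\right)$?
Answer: $-17242$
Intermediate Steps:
$s{\left(g \right)} = -3$ ($s{\left(g \right)} = - \frac{\left(-3\right)^{2}}{3} = \left(- \frac{1}{3}\right) 9 = -3$)
$C{\left(b \right)} = -3 - b$
$V = -420$ ($V = \left(-65 - -5\right) \left(-64 + 71\right) = \left(-65 + \left(-3 + 8\right)\right) 7 = \left(-65 + 5\right) 7 = \left(-60\right) 7 = -420$)
$41 V + \left(49 - 71\right) = 41 \left(-420\right) + \left(49 - 71\right) = -17220 + \left(49 - 71\right) = -17220 - 22 = -17242$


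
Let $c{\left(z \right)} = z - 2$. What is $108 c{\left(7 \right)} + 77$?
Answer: $617$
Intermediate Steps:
$c{\left(z \right)} = -2 + z$
$108 c{\left(7 \right)} + 77 = 108 \left(-2 + 7\right) + 77 = 108 \cdot 5 + 77 = 540 + 77 = 617$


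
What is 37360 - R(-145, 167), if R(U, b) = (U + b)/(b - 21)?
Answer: 2727269/73 ≈ 37360.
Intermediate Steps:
R(U, b) = (U + b)/(-21 + b)
37360 - R(-145, 167) = 37360 - (-145 + 167)/(-21 + 167) = 37360 - 22/146 = 37360 - 1*11/73 = 37360 - 11/73 = 2727269/73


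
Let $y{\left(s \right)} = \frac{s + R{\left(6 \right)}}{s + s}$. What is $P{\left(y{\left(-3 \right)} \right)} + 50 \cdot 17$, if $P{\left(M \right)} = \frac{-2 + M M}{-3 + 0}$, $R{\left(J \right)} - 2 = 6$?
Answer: $\frac{91847}{108} \approx 850.44$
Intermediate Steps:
$R{\left(J \right)} = 8$ ($R{\left(J \right)} = 2 + 6 = 8$)
$y{\left(s \right)} = \frac{8 + s}{2 s}$ ($y{\left(s \right)} = \frac{s + 8}{s + s} = \frac{8 + s}{2 s}$)
$P{\left(M \right)} = \frac{2}{3} - \frac{M^{2}}{3}$ ($P{\left(M \right)} = \frac{-2 + M^{2}}{-3} = \left(-2 + M^{2}\right) \left(- \frac{1}{3}\right) = \frac{2}{3} - \frac{M^{2}}{3}$)
$P{\left(y{\left(-3 \right)} \right)} + 50 \cdot 17 = \left(\frac{2}{3} - \frac{\left(\frac{8 - 3}{2 \left(-3\right)}\right)^{2}}{3}\right) + 50 \cdot 17 = \left(\frac{2}{3} - \frac{\left(\frac{1}{2} \left(- \frac{1}{3}\right) 5\right)^{2}}{3}\right) + 850 = \left(\frac{2}{3} - \frac{\left(- \frac{5}{6}\right)^{2}}{3}\right) + 850 = \left(\frac{2}{3} - \frac{25}{108}\right) + 850 = \frac{47}{108} + 850 = \frac{91847}{108}$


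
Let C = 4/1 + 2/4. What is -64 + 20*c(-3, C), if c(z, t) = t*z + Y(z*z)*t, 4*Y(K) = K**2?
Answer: 2977/2 ≈ 1488.5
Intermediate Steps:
C = 9/2 (C = 4*1 + 2*(1/4) = 4 + 1/2 = 9/2 ≈ 4.5000)
Y(K) = K**2/4
c(z, t) = t*z + t*z**4/4 (c(z, t) = t*z + ((z*z)**2/4)*t = t*z + ((z**2)**2/4)*t = t*z + (z**4/4)*t = t*z + t*z**4/4)
-64 + 20*c(-3, C) = -64 + 20*((1/4)*(9/2)*(-3)*(4 + (-3)**3)) = -64 + 20*((1/4)*(9/2)*(-3)*(4 - 27)) = -64 + 20*((1/4)*(9/2)*(-3)*(-23)) = -64 + 20*(621/8) = -64 + 3105/2 = 2977/2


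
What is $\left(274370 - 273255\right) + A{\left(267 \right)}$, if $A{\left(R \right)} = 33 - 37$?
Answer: $1111$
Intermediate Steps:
$A{\left(R \right)} = -4$ ($A{\left(R \right)} = 33 - 37 = -4$)
$\left(274370 - 273255\right) + A{\left(267 \right)} = \left(274370 - 273255\right) - 4 = 1115 - 4 = 1111$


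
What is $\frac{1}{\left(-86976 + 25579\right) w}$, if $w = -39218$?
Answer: $\frac{1}{2407867546} \approx 4.1531 \cdot 10^{-10}$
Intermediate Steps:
$\frac{1}{\left(-86976 + 25579\right) w} = \frac{1}{\left(-86976 + 25579\right) \left(-39218\right)} = \frac{1}{-61397} \left(- \frac{1}{39218}\right) = \left(- \frac{1}{61397}\right) \left(- \frac{1}{39218}\right) = \frac{1}{2407867546}$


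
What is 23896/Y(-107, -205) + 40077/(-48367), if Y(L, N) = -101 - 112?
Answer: -1164314233/10302171 ≈ -113.02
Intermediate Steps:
Y(L, N) = -213
23896/Y(-107, -205) + 40077/(-48367) = 23896/(-213) + 40077/(-48367) = 23896*(-1/213) + 40077*(-1/48367) = -23896/213 - 40077/48367 = -1164314233/10302171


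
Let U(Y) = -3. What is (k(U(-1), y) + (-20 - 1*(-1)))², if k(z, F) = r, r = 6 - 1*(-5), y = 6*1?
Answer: 64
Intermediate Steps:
y = 6
r = 11 (r = 6 + 5 = 11)
k(z, F) = 11
(k(U(-1), y) + (-20 - 1*(-1)))² = (11 + (-20 - 1*(-1)))² = (11 + (-20 + 1))² = (11 - 19)² = (-8)² = 64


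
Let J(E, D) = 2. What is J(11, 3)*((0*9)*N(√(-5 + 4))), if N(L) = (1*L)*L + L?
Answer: 0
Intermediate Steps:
N(L) = L + L² (N(L) = L*L + L = L² + L = L + L²)
J(11, 3)*((0*9)*N(√(-5 + 4))) = 2*((0*9)*(√(-5 + 4)*(1 + √(-5 + 4)))) = 2*(0*(√(-1)*(1 + √(-1)))) = 2*(0*(I*(1 + I))) = 2*0 = 0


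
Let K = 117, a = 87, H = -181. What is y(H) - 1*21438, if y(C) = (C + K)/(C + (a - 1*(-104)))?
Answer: -107222/5 ≈ -21444.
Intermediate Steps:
y(C) = (117 + C)/(191 + C) (y(C) = (C + 117)/(C + (87 - 1*(-104))) = (117 + C)/(C + (87 + 104)) = (117 + C)/(C + 191) = (117 + C)/(191 + C))
y(H) - 1*21438 = (117 - 181)/(191 - 181) - 1*21438 = -64/10 - 21438 = (1/10)*(-64) - 21438 = -32/5 - 21438 = -107222/5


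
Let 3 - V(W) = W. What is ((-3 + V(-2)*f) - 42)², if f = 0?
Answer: 2025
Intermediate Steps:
V(W) = 3 - W
((-3 + V(-2)*f) - 42)² = ((-3 + (3 - 1*(-2))*0) - 42)² = ((-3 + (3 + 2)*0) - 42)² = ((-3 + 5*0) - 42)² = ((-3 + 0) - 42)² = (-3 - 42)² = (-45)² = 2025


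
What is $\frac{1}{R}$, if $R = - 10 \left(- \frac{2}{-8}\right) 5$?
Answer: $- \frac{2}{25} \approx -0.08$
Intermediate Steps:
$R = - \frac{25}{2}$ ($R = - 10 \left(\left(-2\right) \left(- \frac{1}{8}\right)\right) 5 = \left(-10\right) \frac{1}{4} \cdot 5 = \left(- \frac{5}{2}\right) 5 = - \frac{25}{2} \approx -12.5$)
$\frac{1}{R} = \frac{1}{- \frac{25}{2}} = - \frac{2}{25}$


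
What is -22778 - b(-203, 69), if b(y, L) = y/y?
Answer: -22779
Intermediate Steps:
b(y, L) = 1
-22778 - b(-203, 69) = -22778 - 1*1 = -22778 - 1 = -22779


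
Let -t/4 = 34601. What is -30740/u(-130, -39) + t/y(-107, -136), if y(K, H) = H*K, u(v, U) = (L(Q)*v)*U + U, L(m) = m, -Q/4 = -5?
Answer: -3619024081/368751318 ≈ -9.8143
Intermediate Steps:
Q = 20 (Q = -4*(-5) = 20)
u(v, U) = U + 20*U*v (u(v, U) = (20*v)*U + U = 20*U*v + U = U + 20*U*v)
t = -138404 (t = -4*34601 = -138404)
-30740/u(-130, -39) + t/y(-107, -136) = -30740*(-1/(39*(1 + 20*(-130)))) - 138404/((-136*(-107))) = -30740*(-1/(39*(1 - 2600))) - 138404/14552 = -30740/((-39*(-2599))) - 138404*1/14552 = -30740/101361 - 34601/3638 = -3619024081/368751318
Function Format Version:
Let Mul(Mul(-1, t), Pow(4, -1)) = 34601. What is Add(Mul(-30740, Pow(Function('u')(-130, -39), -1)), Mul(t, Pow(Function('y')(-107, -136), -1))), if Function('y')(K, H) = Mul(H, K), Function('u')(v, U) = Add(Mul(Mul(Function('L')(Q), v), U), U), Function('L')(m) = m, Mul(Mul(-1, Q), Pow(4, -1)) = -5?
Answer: Rational(-3619024081, 368751318) ≈ -9.8143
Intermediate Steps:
Q = 20 (Q = Mul(-4, -5) = 20)
Function('u')(v, U) = Add(U, Mul(20, U, v)) (Function('u')(v, U) = Add(Mul(Mul(20, v), U), U) = Add(Mul(20, U, v), U) = Add(U, Mul(20, U, v)))
t = -138404 (t = Mul(-4, 34601) = -138404)
Add(Mul(-30740, Pow(Function('u')(-130, -39), -1)), Mul(t, Pow(Function('y')(-107, -136), -1))) = Add(Mul(-30740, Pow(Mul(-39, Add(1, Mul(20, -130))), -1)), Mul(-138404, Pow(Mul(-136, -107), -1))) = Add(Mul(-30740, Pow(Mul(-39, Add(1, -2600)), -1)), Mul(-138404, Pow(14552, -1))) = Add(Mul(-30740, Pow(Mul(-39, -2599), -1)), Mul(-138404, Rational(1, 14552))) = Add(Mul(-30740, Pow(101361, -1)), Rational(-34601, 3638)) = Add(Mul(-30740, Rational(1, 101361)), Rational(-34601, 3638)) = Add(Rational(-30740, 101361), Rational(-34601, 3638)) = Rational(-3619024081, 368751318)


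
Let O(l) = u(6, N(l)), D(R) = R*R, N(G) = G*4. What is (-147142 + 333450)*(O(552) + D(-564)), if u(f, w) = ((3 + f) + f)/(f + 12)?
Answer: 177791954474/3 ≈ 5.9264e+10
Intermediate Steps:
N(G) = 4*G
u(f, w) = (3 + 2*f)/(12 + f)
D(R) = R**2
O(l) = 5/6 (O(l) = (3 + 2*6)/(12 + 6) = (3 + 12)/18 = (1/18)*15 = 5/6)
(-147142 + 333450)*(O(552) + D(-564)) = (-147142 + 333450)*(5/6 + (-564)**2) = 186308*(5/6 + 318096) = 186308*(1908581/6) = 177791954474/3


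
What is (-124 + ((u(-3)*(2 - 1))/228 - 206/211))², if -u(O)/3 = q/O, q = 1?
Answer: 36145935598201/2314379664 ≈ 15618.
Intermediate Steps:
u(O) = -3/O
(-124 + ((u(-3)*(2 - 1))/228 - 206/211))² = (-124 + (((-3/(-3))*(2 - 1))/228 - 206/211))² = (-124 + ((-3*(-⅓)*1)*(1/228) - 206*1/211))² = (-124 + ((1*1)*(1/228) - 206/211))² = (-124 + (1*(1/228) - 206/211))² = (-124 + (1/228 - 206/211))² = (-124 - 46757/48108)² = (-6012149/48108)² = 36145935598201/2314379664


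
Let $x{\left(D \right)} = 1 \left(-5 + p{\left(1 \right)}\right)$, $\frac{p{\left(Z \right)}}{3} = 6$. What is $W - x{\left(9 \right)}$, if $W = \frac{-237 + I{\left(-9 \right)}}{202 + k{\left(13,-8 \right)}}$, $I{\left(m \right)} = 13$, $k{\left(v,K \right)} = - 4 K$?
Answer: $- \frac{1633}{117} \approx -13.957$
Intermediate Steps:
$p{\left(Z \right)} = 18$ ($p{\left(Z \right)} = 3 \cdot 6 = 18$)
$x{\left(D \right)} = 13$ ($x{\left(D \right)} = 1 \left(-5 + 18\right) = 1 \cdot 13 = 13$)
$W = - \frac{112}{117}$ ($W = \frac{-237 + 13}{202 - -32} = - \frac{224}{202 + 32} = - \frac{224}{234} = \left(-224\right) \frac{1}{234} = - \frac{112}{117} \approx -0.95726$)
$W - x{\left(9 \right)} = - \frac{112}{117} - 13 = - \frac{1633}{117}$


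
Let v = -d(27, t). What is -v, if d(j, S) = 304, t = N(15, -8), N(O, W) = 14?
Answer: 304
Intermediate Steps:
t = 14
v = -304 (v = -1*304 = -304)
-v = -1*(-304) = 304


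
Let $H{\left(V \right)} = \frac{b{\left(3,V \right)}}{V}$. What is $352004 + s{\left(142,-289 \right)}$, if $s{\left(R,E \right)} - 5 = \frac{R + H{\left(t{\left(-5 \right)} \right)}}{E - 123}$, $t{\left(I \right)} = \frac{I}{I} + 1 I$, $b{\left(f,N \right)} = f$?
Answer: $\frac{580110267}{1648} \approx 3.5201 \cdot 10^{5}$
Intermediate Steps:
$t{\left(I \right)} = 1 + I$
$H{\left(V \right)} = \frac{3}{V}$
$s{\left(R,E \right)} = 5 + \frac{- \frac{3}{4} + R}{-123 + E}$ ($s{\left(R,E \right)} = 5 + \frac{R + \frac{3}{1 - 5}}{E - 123} = 5 + \frac{R + \frac{3}{-4}}{-123 + E} = 5 + \frac{R + 3 \left(- \frac{1}{4}\right)}{-123 + E} = 5 + \frac{R - \frac{3}{4}}{-123 + E} = 5 + \frac{- \frac{3}{4} + R}{-123 + E}$)
$352004 + s{\left(142,-289 \right)} = 352004 + \frac{- \frac{2463}{4} + 142 + 5 \left(-289\right)}{-123 - 289} = 352004 + \frac{- \frac{2463}{4} + 142 - 1445}{-412} = 352004 - - \frac{7675}{1648} = 352004 + \frac{7675}{1648} = \frac{580110267}{1648}$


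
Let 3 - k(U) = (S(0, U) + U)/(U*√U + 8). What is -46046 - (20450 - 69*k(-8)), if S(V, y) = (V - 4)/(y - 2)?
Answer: -3976903/60 + 437*I*√2/30 ≈ -66282.0 + 20.6*I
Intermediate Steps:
S(V, y) = (-4 + V)/(-2 + y)
k(U) = 3 - (U - 4/(-2 + U))/(8 + U^(3/2)) (k(U) = 3 - ((-4 + 0)/(-2 + U) + U)/(U*√U + 8) = 3 - (-4/(-2 + U) + U)/(U^(3/2) + 8) = 3 - (-4/(-2 + U) + U)/(8 + U^(3/2)) = 3 - (U - 4/(-2 + U))/(8 + U^(3/2)))
-46046 - (20450 - 69*k(-8)) = -46046 - (20450 - 69*(4 + (-2 - 8)*(24 - 1*(-8) + 3*(-8)^(3/2)))/((-2 - 8)*(8 + (-8)^(3/2)))) = -46046 - (20450 - 69*(4 - 10*(24 + 8 + 3*(-16*I*√2)))/((-10)*(8 - 16*I*√2))) = -46046 - (20450 - (-69)*(4 - 10*(24 + 8 - 48*I*√2))/(10*(8 - 16*I*√2))) = -46046 - (20450 - (-69)*(4 - 10*(32 - 48*I*√2))/(10*(8 - 16*I*√2))) = -46046 - (20450 - (-69)*(4 + (-320 + 480*I*√2))/(10*(8 - 16*I*√2))) = -46046 - (20450 - (-69)*(-316 + 480*I*√2)/(10*(8 - 16*I*√2))) = -46046 - (20450 + 69*(-316 + 480*I*√2)/(10*(8 - 16*I*√2))) = -46046 + (-20450 - 69*(-316 + 480*I*√2)/(10*(8 - 16*I*√2))) = -66496 - 69*(-316 + 480*I*√2)/(10*(8 - 16*I*√2))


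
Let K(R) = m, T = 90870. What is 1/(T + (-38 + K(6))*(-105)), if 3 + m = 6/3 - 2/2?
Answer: 1/95070 ≈ 1.0519e-5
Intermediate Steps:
m = -2 (m = -3 + (6/3 - 2/2) = -3 + (6*(⅓) - 2*½) = -3 + (2 - 1) = -3 + 1 = -2)
K(R) = -2
1/(T + (-38 + K(6))*(-105)) = 1/(90870 + (-38 - 2)*(-105)) = 1/(90870 - 40*(-105)) = 1/(90870 + 4200) = 1/95070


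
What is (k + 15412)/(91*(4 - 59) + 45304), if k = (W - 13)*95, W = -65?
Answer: 8002/40299 ≈ 0.19857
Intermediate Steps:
k = -7410 (k = (-65 - 13)*95 = -78*95 = -7410)
(k + 15412)/(91*(4 - 59) + 45304) = (-7410 + 15412)/(91*(4 - 59) + 45304) = 8002/(91*(-55) + 45304) = 8002/(-5005 + 45304) = 8002/40299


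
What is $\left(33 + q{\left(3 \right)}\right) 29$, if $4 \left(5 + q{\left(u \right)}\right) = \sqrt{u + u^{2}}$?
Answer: $812 + \frac{29 \sqrt{3}}{2} \approx 837.12$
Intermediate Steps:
$q{\left(u \right)} = -5 + \frac{\sqrt{u + u^{2}}}{4}$
$\left(33 + q{\left(3 \right)}\right) 29 = \left(33 - \left(5 - \frac{\sqrt{3 \left(1 + 3\right)}}{4}\right)\right) 29 = \left(33 - \left(5 - \frac{\sqrt{3 \cdot 4}}{4}\right)\right) 29 = \left(33 - \left(5 - \frac{\sqrt{12}}{4}\right)\right) 29 = \left(33 - \left(5 - \frac{2 \sqrt{3}}{4}\right)\right) 29 = \left(33 - \left(5 - \frac{\sqrt{3}}{2}\right)\right) 29 = \left(28 + \frac{\sqrt{3}}{2}\right) 29 = 812 + \frac{29 \sqrt{3}}{2}$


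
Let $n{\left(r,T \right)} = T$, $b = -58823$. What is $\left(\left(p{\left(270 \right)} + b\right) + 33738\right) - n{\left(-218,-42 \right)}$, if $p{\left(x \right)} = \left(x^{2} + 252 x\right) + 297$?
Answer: $116194$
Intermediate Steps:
$p{\left(x \right)} = 297 + x^{2} + 252 x$
$\left(\left(p{\left(270 \right)} + b\right) + 33738\right) - n{\left(-218,-42 \right)} = \left(\left(\left(297 + 270^{2} + 252 \cdot 270\right) - 58823\right) + 33738\right) - -42 = \left(\left(\left(297 + 72900 + 68040\right) - 58823\right) + 33738\right) + 42 = \left(\left(141237 - 58823\right) + 33738\right) + 42 = \left(82414 + 33738\right) + 42 = 116152 + 42 = 116194$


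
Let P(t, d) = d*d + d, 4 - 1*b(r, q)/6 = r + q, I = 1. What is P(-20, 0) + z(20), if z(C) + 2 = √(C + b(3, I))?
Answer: -2 + 2*√5 ≈ 2.4721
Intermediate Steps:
b(r, q) = 24 - 6*q - 6*r (b(r, q) = 24 - 6*(r + q) = 24 - 6*(q + r) = 24 + (-6*q - 6*r) = 24 - 6*q - 6*r)
z(C) = -2 + √C (z(C) = -2 + √(C + (24 - 6*1 - 6*3)) = -2 + √(C + (24 - 6 - 18)) = -2 + √(C + 0) = -2 + √C)
P(t, d) = d + d² (P(t, d) = d² + d = d + d²)
P(-20, 0) + z(20) = 0*(1 + 0) + (-2 + √20) = 0*1 + (-2 + 2*√5) = 0 + (-2 + 2*√5) = -2 + 2*√5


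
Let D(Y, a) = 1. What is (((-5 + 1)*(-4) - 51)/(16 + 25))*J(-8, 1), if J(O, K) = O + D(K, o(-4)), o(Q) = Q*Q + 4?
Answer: 245/41 ≈ 5.9756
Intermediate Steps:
o(Q) = 4 + Q**2 (o(Q) = Q**2 + 4 = 4 + Q**2)
J(O, K) = 1 + O (J(O, K) = O + 1 = 1 + O)
(((-5 + 1)*(-4) - 51)/(16 + 25))*J(-8, 1) = (((-5 + 1)*(-4) - 51)/(16 + 25))*(1 - 8) = ((-4*(-4) - 51)/41)*(-7) = ((16 - 51)*(1/41))*(-7) = -35*1/41*(-7) = -35/41*(-7) = 245/41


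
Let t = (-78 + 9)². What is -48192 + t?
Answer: -43431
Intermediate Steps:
t = 4761 (t = (-69)² = 4761)
-48192 + t = -48192 + 4761 = -43431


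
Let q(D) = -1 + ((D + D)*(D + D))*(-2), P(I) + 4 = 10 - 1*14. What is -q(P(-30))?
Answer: 513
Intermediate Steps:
P(I) = -8 (P(I) = -4 + (10 - 1*14) = -4 + (10 - 14) = -4 - 4 = -8)
q(D) = -1 - 8*D**2 (q(D) = -1 + ((2*D)*(2*D))*(-2) = -1 + (4*D**2)*(-2) = -1 - 8*D**2)
-q(P(-30)) = -(-1 - 8*(-8)**2) = -(-1 - 8*64) = -(-1 - 512) = -1*(-513) = 513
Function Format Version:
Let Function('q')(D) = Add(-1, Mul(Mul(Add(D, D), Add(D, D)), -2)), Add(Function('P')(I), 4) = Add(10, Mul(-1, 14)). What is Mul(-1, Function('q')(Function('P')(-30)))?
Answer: 513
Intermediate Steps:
Function('P')(I) = -8 (Function('P')(I) = Add(-4, Add(10, Mul(-1, 14))) = Add(-4, Add(10, -14)) = Add(-4, -4) = -8)
Function('q')(D) = Add(-1, Mul(-8, Pow(D, 2))) (Function('q')(D) = Add(-1, Mul(Mul(Mul(2, D), Mul(2, D)), -2)) = Add(-1, Mul(Mul(4, Pow(D, 2)), -2)) = Add(-1, Mul(-8, Pow(D, 2))))
Mul(-1, Function('q')(Function('P')(-30))) = Mul(-1, Add(-1, Mul(-8, Pow(-8, 2)))) = Mul(-1, Add(-1, Mul(-8, 64))) = Mul(-1, Add(-1, -512)) = Mul(-1, -513) = 513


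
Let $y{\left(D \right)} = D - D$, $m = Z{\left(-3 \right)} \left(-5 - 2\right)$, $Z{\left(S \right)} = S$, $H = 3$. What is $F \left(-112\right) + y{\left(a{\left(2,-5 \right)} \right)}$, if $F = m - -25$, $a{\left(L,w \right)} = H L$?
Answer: $-5152$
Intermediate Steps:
$a{\left(L,w \right)} = 3 L$
$m = 21$ ($m = - 3 \left(-5 - 2\right) = \left(-3\right) \left(-7\right) = 21$)
$y{\left(D \right)} = 0$
$F = 46$ ($F = 21 - -25 = 21 + 25 = 46$)
$F \left(-112\right) + y{\left(a{\left(2,-5 \right)} \right)} = 46 \left(-112\right) + 0 = -5152 + 0 = -5152$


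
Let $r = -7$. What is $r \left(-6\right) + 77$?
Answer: $119$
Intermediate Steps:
$r \left(-6\right) + 77 = \left(-7\right) \left(-6\right) + 77 = 42 + 77 = 119$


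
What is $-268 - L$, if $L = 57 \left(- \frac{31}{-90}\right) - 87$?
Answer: $- \frac{6019}{30} \approx -200.63$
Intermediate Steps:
$L = - \frac{2021}{30}$ ($L = 57 \left(\left(-31\right) \left(- \frac{1}{90}\right)\right) - 87 = 57 \cdot \frac{31}{90} - 87 = \frac{589}{30} - 87 = - \frac{2021}{30} \approx -67.367$)
$-268 - L = -268 - - \frac{2021}{30} = -268 + \frac{2021}{30} = - \frac{6019}{30}$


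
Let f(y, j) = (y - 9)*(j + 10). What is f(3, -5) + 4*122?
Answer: 458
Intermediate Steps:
f(y, j) = (-9 + y)*(10 + j)
f(3, -5) + 4*122 = (-90 - 9*(-5) + 10*3 - 5*3) + 4*122 = (-90 + 45 + 30 - 15) + 488 = -30 + 488 = 458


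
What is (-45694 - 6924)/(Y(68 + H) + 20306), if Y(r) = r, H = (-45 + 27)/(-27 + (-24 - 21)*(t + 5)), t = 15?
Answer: -2709827/1049262 ≈ -2.5826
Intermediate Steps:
H = 2/103 (H = (-45 + 27)/(-27 + (-24 - 21)*(15 + 5)) = -18/(-27 - 45*20) = -18/(-27 - 900) = -18/(-927) = -18*(-1/927) = 2/103 ≈ 0.019417)
(-45694 - 6924)/(Y(68 + H) + 20306) = (-45694 - 6924)/((68 + 2/103) + 20306) = -52618/(7006/103 + 20306) = -52618/2098524/103 = -52618*103/2098524 = -2709827/1049262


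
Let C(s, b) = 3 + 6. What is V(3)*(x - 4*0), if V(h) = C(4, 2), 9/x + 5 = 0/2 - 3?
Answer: -81/8 ≈ -10.125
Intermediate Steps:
x = -9/8 (x = 9/(-5 + (0/2 - 3)) = 9/(-5 + ((1/2)*0 - 3)) = 9/(-5 + (0 - 3)) = 9/(-5 - 3) = 9/(-8) = 9*(-1/8) = -9/8 ≈ -1.1250)
C(s, b) = 9
V(h) = 9
V(3)*(x - 4*0) = 9*(-9/8 - 4*0) = 9*(-9/8 + 0) = 9*(-9/8) = -81/8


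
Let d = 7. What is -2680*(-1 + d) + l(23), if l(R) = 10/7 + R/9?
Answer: -1012789/63 ≈ -16076.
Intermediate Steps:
l(R) = 10/7 + R/9 (l(R) = 10*(1/7) + R*(1/9) = 10/7 + R/9)
-2680*(-1 + d) + l(23) = -2680*(-1 + 7) + (10/7 + (1/9)*23) = -2680*6 + (10/7 + 23/9) = -335*48 + 251/63 = -16080 + 251/63 = -1012789/63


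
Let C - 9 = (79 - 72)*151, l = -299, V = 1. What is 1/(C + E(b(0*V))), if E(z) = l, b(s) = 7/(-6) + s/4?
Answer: 1/767 ≈ 0.0013038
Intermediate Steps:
b(s) = -7/6 + s/4 (b(s) = 7*(-1/6) + s*(1/4) = -7/6 + s/4)
E(z) = -299
C = 1066 (C = 9 + (79 - 72)*151 = 9 + 7*151 = 9 + 1057 = 1066)
1/(C + E(b(0*V))) = 1/(1066 - 299) = 1/767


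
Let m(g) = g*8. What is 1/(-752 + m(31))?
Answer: -1/504 ≈ -0.0019841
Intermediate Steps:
m(g) = 8*g
1/(-752 + m(31)) = 1/(-752 + 8*31) = 1/(-752 + 248) = 1/(-504) = -1/504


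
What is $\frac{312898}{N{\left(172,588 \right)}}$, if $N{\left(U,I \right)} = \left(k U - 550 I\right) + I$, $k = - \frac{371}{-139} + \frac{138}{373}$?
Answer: $- \frac{8111411303}{8354866292} \approx -0.97086$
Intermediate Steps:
$k = \frac{157565}{51847}$ ($k = \left(-371\right) \left(- \frac{1}{139}\right) + 138 \cdot \frac{1}{373} = \frac{371}{139} + \frac{138}{373} = \frac{157565}{51847} \approx 3.039$)
$N{\left(U,I \right)} = - 549 I + \frac{157565 U}{51847}$ ($N{\left(U,I \right)} = \left(\frac{157565 U}{51847} - 550 I\right) + I = \left(- 550 I + \frac{157565 U}{51847}\right) + I = - 549 I + \frac{157565 U}{51847}$)
$\frac{312898}{N{\left(172,588 \right)}} = \frac{312898}{\left(-549\right) 588 + \frac{157565}{51847} \cdot 172} = \frac{312898}{-322812 + \frac{27101180}{51847}} = \frac{312898}{- \frac{16709732584}{51847}} = 312898 \left(- \frac{51847}{16709732584}\right) = - \frac{8111411303}{8354866292}$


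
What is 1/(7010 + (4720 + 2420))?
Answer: 1/14150 ≈ 7.0671e-5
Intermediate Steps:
1/(7010 + (4720 + 2420)) = 1/(7010 + 7140) = 1/14150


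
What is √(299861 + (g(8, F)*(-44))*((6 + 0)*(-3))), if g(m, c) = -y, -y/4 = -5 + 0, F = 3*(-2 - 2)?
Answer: √284021 ≈ 532.94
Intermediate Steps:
F = -12 (F = 3*(-4) = -12)
y = 20 (y = -4*(-5 + 0) = -4*(-5) = 20)
g(m, c) = -20 (g(m, c) = -1*20 = -20)
√(299861 + (g(8, F)*(-44))*((6 + 0)*(-3))) = √(299861 + (-20*(-44))*((6 + 0)*(-3))) = √(299861 + 880*(6*(-3))) = √(299861 + 880*(-18)) = √(299861 - 15840) = √284021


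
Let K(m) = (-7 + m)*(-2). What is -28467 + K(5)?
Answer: -28463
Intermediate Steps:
K(m) = 14 - 2*m
-28467 + K(5) = -28467 + (14 - 2*5) = -28467 + (14 - 10) = -28467 + 4 = -28463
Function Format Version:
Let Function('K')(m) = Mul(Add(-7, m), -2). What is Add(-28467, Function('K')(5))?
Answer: -28463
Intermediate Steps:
Function('K')(m) = Add(14, Mul(-2, m))
Add(-28467, Function('K')(5)) = Add(-28467, Add(14, Mul(-2, 5))) = Add(-28467, Add(14, -10)) = Add(-28467, 4) = -28463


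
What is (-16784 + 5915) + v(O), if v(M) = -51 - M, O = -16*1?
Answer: -10904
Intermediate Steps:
O = -16
(-16784 + 5915) + v(O) = (-16784 + 5915) + (-51 - 1*(-16)) = -10869 + (-51 + 16) = -10869 - 35 = -10904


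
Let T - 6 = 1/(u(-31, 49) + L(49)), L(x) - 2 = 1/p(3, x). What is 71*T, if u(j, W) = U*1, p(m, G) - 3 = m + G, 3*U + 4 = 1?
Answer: 27761/56 ≈ 495.73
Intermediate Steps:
U = -1 (U = -4/3 + (⅓)*1 = -4/3 + ⅓ = -1)
p(m, G) = 3 + G + m (p(m, G) = 3 + (m + G) = 3 + (G + m) = 3 + G + m)
L(x) = 2 + 1/(6 + x) (L(x) = 2 + 1/(3 + x + 3) = 2 + 1/(6 + x))
u(j, W) = -1 (u(j, W) = -1*1 = -1)
T = 391/56 (T = 6 + 1/(-1 + (13 + 2*49)/(6 + 49)) = 6 + 1/(-1 + (13 + 98)/55) = 6 + 1/(-1 + (1/55)*111) = 6 + 1/(-1 + 111/55) = 6 + 1/(56/55) = 6 + 55/56 = 391/56 ≈ 6.9821)
71*T = 71*(391/56) = 27761/56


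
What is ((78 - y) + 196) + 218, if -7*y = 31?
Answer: 3475/7 ≈ 496.43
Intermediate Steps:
y = -31/7 (y = -1/7*31 = -31/7 ≈ -4.4286)
((78 - y) + 196) + 218 = ((78 - 1*(-31/7)) + 196) + 218 = ((78 + 31/7) + 196) + 218 = (577/7 + 196) + 218 = 1949/7 + 218 = 3475/7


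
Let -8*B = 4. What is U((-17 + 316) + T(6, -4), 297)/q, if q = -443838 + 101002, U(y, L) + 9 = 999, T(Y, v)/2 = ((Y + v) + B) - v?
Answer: -495/171418 ≈ -0.0028877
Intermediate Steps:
B = -½ (B = -⅛*4 = -½ ≈ -0.50000)
T(Y, v) = -1 + 2*Y (T(Y, v) = 2*(((Y + v) - ½) - v) = 2*((-½ + Y + v) - v) = 2*(-½ + Y) = -1 + 2*Y)
U(y, L) = 990 (U(y, L) = -9 + 999 = 990)
q = -342836
U((-17 + 316) + T(6, -4), 297)/q = 990/(-342836) = 990*(-1/342836) = -495/171418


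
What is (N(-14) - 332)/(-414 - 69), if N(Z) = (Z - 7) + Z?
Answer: 367/483 ≈ 0.75983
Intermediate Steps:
N(Z) = -7 + 2*Z (N(Z) = (-7 + Z) + Z = -7 + 2*Z)
(N(-14) - 332)/(-414 - 69) = ((-7 + 2*(-14)) - 332)/(-414 - 69) = ((-7 - 28) - 332)/(-483) = (-35 - 332)*(-1/483) = -367*(-1/483) = 367/483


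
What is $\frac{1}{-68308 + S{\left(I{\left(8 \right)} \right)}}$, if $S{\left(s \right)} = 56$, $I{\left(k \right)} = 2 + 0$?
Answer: $- \frac{1}{68252} \approx -1.4652 \cdot 10^{-5}$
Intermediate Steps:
$I{\left(k \right)} = 2$
$\frac{1}{-68308 + S{\left(I{\left(8 \right)} \right)}} = \frac{1}{-68308 + 56} = \frac{1}{-68252} = - \frac{1}{68252}$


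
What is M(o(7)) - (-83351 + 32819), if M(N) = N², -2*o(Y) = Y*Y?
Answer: 204529/4 ≈ 51132.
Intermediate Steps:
o(Y) = -Y²/2 (o(Y) = -Y*Y/2 = -Y²/2)
M(o(7)) - (-83351 + 32819) = (-½*7²)² - (-83351 + 32819) = (-½*49)² - 1*(-50532) = (-49/2)² + 50532 = 2401/4 + 50532 = 204529/4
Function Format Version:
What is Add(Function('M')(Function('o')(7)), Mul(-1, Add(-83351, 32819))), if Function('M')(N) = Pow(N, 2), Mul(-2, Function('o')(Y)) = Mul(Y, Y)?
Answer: Rational(204529, 4) ≈ 51132.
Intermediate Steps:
Function('o')(Y) = Mul(Rational(-1, 2), Pow(Y, 2)) (Function('o')(Y) = Mul(Rational(-1, 2), Mul(Y, Y)) = Mul(Rational(-1, 2), Pow(Y, 2)))
Add(Function('M')(Function('o')(7)), Mul(-1, Add(-83351, 32819))) = Add(Pow(Mul(Rational(-1, 2), Pow(7, 2)), 2), Mul(-1, Add(-83351, 32819))) = Add(Pow(Mul(Rational(-1, 2), 49), 2), Mul(-1, -50532)) = Add(Pow(Rational(-49, 2), 2), 50532) = Add(Rational(2401, 4), 50532) = Rational(204529, 4)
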